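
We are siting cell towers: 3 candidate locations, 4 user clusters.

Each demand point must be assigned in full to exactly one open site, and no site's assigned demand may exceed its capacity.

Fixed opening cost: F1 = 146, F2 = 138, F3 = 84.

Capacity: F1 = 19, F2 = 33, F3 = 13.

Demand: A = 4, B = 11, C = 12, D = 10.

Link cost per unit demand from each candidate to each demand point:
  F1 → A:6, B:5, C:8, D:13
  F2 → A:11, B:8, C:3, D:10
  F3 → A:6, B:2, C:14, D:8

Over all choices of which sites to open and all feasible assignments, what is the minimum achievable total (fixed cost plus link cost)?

424

Open {F2, F3}; cheapest assignment that respects the capacities:
  F2 (cap 33, load 26): A, C, D — cost 4×11 + 12×3 + 10×10 = 180
  F3 (cap 13, load 11): B — cost 11×2 = 22
  Shipping 202, fixed 222 → total 424.
  Any other capacity-feasible assignment to {F2, F3} ships for at least 202.
Compare {F1, F2}: its best feasible assignment gives total 499.
Compare {F1, F2, F3}: its best feasible assignment gives total 550.
Every other set of open sites that can feasibly serve all demand totals ≥ 499 even under its best assignment. Minimum: 424.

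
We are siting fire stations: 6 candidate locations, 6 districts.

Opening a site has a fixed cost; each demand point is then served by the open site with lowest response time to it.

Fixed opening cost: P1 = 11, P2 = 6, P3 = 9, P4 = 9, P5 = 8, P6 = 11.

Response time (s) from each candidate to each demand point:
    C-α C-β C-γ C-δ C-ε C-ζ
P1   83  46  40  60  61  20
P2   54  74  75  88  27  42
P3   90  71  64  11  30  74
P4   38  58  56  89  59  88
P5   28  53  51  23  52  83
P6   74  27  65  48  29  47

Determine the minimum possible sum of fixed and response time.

194

Open {P1, P3, P5, P6}: assign each demand point to its cheapest open site.
  C-α→P5 28, C-β→P6 27, C-γ→P1 40, C-δ→P3 11, C-ε→P6 29, C-ζ→P1 20
  response time 155, fixed 39 → total 194.
Compare {P1, P5, P6}: response time 167 + fixed 30 = 197.
Compare {P1, P2, P3, P5, P6}: response time 153 + fixed 45 = 198.
Compare {P1, P2, P5, P6}: response time 165 + fixed 36 = 201.
All other subsets cost ≥ 197. Minimum total cost: 194.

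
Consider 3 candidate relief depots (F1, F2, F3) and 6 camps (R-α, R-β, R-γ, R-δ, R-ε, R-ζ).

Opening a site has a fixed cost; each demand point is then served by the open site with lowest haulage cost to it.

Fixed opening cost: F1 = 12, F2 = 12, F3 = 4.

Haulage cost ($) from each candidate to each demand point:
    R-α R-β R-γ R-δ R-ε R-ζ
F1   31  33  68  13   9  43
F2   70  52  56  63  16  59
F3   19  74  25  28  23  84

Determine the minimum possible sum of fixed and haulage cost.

Open {F1, F3}: assign each demand point to its cheapest open site.
  R-α→F3 19, R-β→F1 33, R-γ→F3 25, R-δ→F1 13, R-ε→F1 9, R-ζ→F1 43
  haulage cost 142, fixed 16 → total 158.
Compare {F1, F2, F3}: haulage cost 142 + fixed 28 = 170.
Compare {F1}: haulage cost 197 + fixed 12 = 209.
Compare {F1, F2}: haulage cost 185 + fixed 24 = 209.
All other subsets cost ≥ 170. Minimum total cost: 158.

158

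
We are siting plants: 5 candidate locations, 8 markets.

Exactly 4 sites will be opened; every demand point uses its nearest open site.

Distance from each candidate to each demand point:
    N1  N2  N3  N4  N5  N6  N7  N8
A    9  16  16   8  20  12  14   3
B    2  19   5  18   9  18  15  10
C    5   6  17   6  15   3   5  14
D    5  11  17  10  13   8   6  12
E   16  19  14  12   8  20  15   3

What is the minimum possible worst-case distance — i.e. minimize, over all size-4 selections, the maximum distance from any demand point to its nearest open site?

8

Open {A, B, C, E}.
  Farthest demand point is N5 at distance 8 (to E); all others are ≤ 8.
With {B, C, D, E} the worst case is 8.
With {A, B, C, D} the worst case is 9.
No size-4 selection achieves below 8.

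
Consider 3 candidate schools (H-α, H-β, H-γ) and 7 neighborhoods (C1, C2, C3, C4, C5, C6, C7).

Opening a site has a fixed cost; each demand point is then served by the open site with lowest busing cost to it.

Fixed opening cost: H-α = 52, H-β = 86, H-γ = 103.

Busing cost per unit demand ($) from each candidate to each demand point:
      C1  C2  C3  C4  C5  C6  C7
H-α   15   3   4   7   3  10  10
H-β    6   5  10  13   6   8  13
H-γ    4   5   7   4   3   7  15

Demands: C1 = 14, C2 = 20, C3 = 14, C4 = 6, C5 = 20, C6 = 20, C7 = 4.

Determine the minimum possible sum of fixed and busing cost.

Open {H-α, H-γ}: assign each demand point to its cheapest open site.
  C1→H-γ 14×4=56, C2→H-α 20×3=60, C3→H-α 14×4=56, C4→H-γ 6×4=24, C5→H-α 20×3=60, C6→H-γ 20×7=140, C7→H-α 4×10=40
  busing cost 436, fixed 155 → total 591.
Compare {H-α, H-β}: busing cost 502 + fixed 138 = 640.
Compare {H-γ}: busing cost 538 + fixed 103 = 641.
Compare {H-α, H-β, H-γ}: busing cost 436 + fixed 241 = 677.
All other subsets cost ≥ 640. Minimum total cost: 591.

591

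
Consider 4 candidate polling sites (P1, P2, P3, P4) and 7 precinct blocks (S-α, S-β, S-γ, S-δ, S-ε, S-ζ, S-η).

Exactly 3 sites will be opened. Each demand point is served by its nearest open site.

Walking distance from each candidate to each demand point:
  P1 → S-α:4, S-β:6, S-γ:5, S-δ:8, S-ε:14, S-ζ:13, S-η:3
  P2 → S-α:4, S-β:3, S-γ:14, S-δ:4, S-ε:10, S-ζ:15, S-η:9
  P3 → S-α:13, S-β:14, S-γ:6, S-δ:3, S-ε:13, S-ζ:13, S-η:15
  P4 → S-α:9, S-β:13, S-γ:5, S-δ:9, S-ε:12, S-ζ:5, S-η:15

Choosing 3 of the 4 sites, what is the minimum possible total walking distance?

34

Open {P1, P2, P4}.
  S-α→P1 4, S-β→P2 3, S-γ→P1 5, S-δ→P2 4, S-ε→P2 10, S-ζ→P4 5, S-η→P1 3  ⇒ total 34.
Compare {P1, P3, P4}: total 38.
Compare {P2, P3, P4}: total 39.
No size-3 selection does better; minimum is 34.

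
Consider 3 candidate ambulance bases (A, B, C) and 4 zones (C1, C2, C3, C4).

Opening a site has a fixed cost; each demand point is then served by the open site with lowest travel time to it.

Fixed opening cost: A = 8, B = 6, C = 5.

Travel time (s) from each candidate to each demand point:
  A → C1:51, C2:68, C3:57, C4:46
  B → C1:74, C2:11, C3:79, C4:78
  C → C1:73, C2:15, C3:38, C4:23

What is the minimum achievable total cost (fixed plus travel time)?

140

Open {A, C}: assign each demand point to its cheapest open site.
  C1→A 51, C2→C 15, C3→C 38, C4→C 23
  travel time 127, fixed 13 → total 140.
Compare {A, B, C}: travel time 123 + fixed 19 = 142.
Compare {C}: travel time 149 + fixed 5 = 154.
Compare {B, C}: travel time 145 + fixed 11 = 156.
All other subsets cost ≥ 142. Minimum total cost: 140.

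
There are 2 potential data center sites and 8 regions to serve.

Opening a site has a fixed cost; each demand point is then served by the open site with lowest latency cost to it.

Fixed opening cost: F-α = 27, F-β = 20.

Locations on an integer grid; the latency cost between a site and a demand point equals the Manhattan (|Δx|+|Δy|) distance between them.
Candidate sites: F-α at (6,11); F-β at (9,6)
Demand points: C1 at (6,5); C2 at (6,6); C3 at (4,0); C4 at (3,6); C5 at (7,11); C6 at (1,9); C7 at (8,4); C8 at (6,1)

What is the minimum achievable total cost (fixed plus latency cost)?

73

Open {F-β}: assign each demand point to its cheapest open site.
  C1→F-β 4, C2→F-β 3, C3→F-β 11, C4→F-β 6, C5→F-β 7, C6→F-β 11, C7→F-β 3, C8→F-β 8
  latency cost 53, fixed 20 → total 73.
Compare {F-α}: latency cost 59 + fixed 27 = 86.
Compare {F-α, F-β}: latency cost 43 + fixed 47 = 90.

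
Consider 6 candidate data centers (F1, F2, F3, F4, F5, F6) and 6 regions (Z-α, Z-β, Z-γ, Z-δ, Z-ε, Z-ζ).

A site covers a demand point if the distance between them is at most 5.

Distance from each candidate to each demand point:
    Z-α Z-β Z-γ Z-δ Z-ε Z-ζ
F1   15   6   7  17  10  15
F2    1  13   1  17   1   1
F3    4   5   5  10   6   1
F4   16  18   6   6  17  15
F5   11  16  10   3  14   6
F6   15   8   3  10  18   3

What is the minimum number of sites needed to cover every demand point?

Coverage sets (demand points within 5 of each site):
  F1: {}
  F2: {Z-α, Z-γ, Z-ε, Z-ζ}
  F3: {Z-α, Z-β, Z-γ, Z-ζ}
  F4: {}
  F5: {Z-δ}
  F6: {Z-γ, Z-ζ}
No 2 sites suffice: every size-2 union leaves at least one demand point uncovered.
But {F2, F3, F5} covers everything, so the minimum is 3.

3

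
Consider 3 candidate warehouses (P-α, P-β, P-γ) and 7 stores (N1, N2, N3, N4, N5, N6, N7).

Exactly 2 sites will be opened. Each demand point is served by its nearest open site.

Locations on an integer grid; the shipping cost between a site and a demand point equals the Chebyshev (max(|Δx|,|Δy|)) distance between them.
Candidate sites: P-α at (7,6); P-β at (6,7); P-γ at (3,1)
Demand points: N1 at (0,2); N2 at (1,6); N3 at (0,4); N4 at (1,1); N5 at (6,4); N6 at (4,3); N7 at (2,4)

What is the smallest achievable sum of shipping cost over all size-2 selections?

20

Open {P-α, P-γ}.
  N1→P-γ 3, N2→P-γ 5, N3→P-γ 3, N4→P-γ 2, N5→P-α 2, N6→P-γ 2, N7→P-γ 3  ⇒ total 20.
Compare {P-β, P-γ}: total 21.
Compare {P-α, P-β}: total 32.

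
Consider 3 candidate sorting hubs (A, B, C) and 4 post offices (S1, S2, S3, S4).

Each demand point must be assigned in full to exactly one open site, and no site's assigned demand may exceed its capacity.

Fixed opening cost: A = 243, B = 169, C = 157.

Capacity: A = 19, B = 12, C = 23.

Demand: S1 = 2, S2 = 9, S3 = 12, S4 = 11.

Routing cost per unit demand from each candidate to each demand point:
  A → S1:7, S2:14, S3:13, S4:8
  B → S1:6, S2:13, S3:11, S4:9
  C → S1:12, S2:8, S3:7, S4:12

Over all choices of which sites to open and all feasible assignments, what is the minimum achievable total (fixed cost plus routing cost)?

605

Open {B, C}; cheapest assignment that respects the capacities:
  B (cap 12, load 11): S4 — cost 11×9 = 99
  C (cap 23, load 23): S1, S2, S3 — cost 2×12 + 9×8 + 12×7 = 180
  Shipping 279, fixed 326 → total 605.
  Any other capacity-feasible assignment to {B, C} ships for at least 279.
Compare {A, C}: its best feasible assignment gives total 658.
Compare {A, B, C}: its best feasible assignment gives total 825.
Every other set of open sites that can feasibly serve all demand totals ≥ 658 even under its best assignment. Minimum: 605.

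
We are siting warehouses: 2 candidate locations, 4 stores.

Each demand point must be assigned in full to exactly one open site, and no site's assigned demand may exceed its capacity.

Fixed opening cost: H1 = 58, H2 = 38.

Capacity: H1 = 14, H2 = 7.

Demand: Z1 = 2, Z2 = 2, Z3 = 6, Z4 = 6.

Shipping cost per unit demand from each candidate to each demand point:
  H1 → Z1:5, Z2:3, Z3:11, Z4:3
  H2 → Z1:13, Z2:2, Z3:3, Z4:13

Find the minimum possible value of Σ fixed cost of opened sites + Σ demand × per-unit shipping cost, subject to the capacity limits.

Open {H1, H2}; cheapest assignment that respects the capacities:
  H1 (cap 14, load 10): Z1, Z2, Z4 — cost 2×5 + 2×3 + 6×3 = 34
  H2 (cap 7, load 6): Z3 — cost 6×3 = 18
  Shipping 52, fixed 96 → total 148.
  Any other capacity-feasible assignment to {H1, H2} ships for at least 52.
Total demand is 16 and no other set of sites has combined capacity ≥ 16, so {H1, H2} is the only feasible choice of open sites. Minimum: 148.

148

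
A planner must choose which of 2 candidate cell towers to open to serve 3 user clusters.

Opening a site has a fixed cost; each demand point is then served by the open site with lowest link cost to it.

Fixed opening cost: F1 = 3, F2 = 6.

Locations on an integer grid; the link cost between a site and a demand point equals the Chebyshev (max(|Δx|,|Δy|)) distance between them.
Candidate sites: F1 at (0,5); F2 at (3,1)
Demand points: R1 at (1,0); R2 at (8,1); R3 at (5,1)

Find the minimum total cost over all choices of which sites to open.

15

Open {F2}: assign each demand point to its cheapest open site.
  R1→F2 2, R2→F2 5, R3→F2 2
  link cost 9, fixed 6 → total 15.
Compare {F1, F2}: link cost 9 + fixed 9 = 18.
Compare {F1}: link cost 18 + fixed 3 = 21.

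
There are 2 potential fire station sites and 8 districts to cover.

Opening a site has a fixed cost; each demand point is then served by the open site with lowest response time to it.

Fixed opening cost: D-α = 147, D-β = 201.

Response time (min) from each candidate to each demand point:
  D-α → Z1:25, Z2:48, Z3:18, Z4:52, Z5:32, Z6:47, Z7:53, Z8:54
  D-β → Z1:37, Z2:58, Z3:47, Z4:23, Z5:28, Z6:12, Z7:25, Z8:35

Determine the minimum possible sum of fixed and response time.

Open {D-β}: assign each demand point to its cheapest open site.
  Z1→D-β 37, Z2→D-β 58, Z3→D-β 47, Z4→D-β 23, Z5→D-β 28, Z6→D-β 12, Z7→D-β 25, Z8→D-β 35
  response time 265, fixed 201 → total 466.
Compare {D-α}: response time 329 + fixed 147 = 476.
Compare {D-α, D-β}: response time 214 + fixed 348 = 562.

466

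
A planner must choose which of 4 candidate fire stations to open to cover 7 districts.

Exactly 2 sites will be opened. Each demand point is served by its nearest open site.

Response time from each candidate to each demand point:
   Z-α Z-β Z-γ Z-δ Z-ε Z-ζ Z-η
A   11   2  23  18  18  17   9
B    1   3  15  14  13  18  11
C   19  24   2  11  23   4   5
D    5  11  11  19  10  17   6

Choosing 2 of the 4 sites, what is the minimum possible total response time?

39

Open {B, C}.
  Z-α→B 1, Z-β→B 3, Z-γ→C 2, Z-δ→C 11, Z-ε→B 13, Z-ζ→C 4, Z-η→C 5  ⇒ total 39.
Compare {C, D}: total 48.
Compare {A, C}: total 53.
No size-2 selection does better; minimum is 39.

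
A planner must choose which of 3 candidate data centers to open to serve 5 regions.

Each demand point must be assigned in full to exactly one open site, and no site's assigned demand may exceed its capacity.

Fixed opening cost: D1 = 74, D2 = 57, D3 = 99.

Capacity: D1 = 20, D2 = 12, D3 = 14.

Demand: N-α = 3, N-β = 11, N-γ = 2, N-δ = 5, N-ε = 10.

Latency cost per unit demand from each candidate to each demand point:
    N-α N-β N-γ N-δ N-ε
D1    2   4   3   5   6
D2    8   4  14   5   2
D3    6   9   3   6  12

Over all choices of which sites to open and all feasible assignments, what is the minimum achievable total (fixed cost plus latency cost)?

Open {D1, D2}; cheapest assignment that respects the capacities:
  D1 (cap 20, load 19): N-α, N-β, N-δ — cost 3×2 + 11×4 + 5×5 = 75
  D2 (cap 12, load 12): N-γ, N-ε — cost 2×14 + 10×2 = 48
  Shipping 123, fixed 131 → total 254.
  Any other capacity-feasible assignment to {D1, D2} ships for at least 123.
Compare {D1, D2, D3}: its best feasible assignment gives total 331.
Compare {D1, D3}: its best feasible assignment gives total 369.
Every other set of open sites that can feasibly serve all demand totals ≥ 331 even under its best assignment. Minimum: 254.

254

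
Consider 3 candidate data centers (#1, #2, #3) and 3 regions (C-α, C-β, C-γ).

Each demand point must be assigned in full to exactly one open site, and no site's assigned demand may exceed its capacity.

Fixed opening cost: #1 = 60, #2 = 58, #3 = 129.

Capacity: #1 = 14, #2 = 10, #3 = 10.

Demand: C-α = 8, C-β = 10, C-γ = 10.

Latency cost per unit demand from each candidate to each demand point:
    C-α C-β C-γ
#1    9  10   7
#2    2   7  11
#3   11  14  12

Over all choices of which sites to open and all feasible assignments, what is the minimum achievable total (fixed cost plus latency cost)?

Open {#1, #2, #3}; cheapest assignment that respects the capacities:
  #1 (cap 14, load 10): C-γ — cost 10×7 = 70
  #2 (cap 10, load 8): C-α — cost 8×2 = 16
  #3 (cap 10, load 10): C-β — cost 10×14 = 140
  Shipping 226, fixed 247 → total 473.
  Any other capacity-feasible assignment to {#1, #2, #3} ships for at least 226.
Total demand is 28 and no other set of sites has combined capacity ≥ 28, so {#1, #2, #3} is the only feasible choice of open sites. Minimum: 473.

473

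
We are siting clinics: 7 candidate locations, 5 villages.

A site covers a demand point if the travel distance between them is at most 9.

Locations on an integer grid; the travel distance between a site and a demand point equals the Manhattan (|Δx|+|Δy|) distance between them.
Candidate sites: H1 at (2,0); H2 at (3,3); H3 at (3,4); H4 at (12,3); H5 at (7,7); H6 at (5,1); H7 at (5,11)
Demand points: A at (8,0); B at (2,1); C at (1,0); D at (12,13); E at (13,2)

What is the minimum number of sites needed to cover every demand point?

2

Coverage sets (demand points within 9 of each site):
  H1: {A, B, C}
  H2: {A, B, C}
  H3: {A, B, C}
  H4: {A, E}
  H5: {A}
  H6: {A, B, C, E}
  H7: {D}
No single site covers all 5 demand points.
But {H6, H7} covers everything, so the minimum is 2.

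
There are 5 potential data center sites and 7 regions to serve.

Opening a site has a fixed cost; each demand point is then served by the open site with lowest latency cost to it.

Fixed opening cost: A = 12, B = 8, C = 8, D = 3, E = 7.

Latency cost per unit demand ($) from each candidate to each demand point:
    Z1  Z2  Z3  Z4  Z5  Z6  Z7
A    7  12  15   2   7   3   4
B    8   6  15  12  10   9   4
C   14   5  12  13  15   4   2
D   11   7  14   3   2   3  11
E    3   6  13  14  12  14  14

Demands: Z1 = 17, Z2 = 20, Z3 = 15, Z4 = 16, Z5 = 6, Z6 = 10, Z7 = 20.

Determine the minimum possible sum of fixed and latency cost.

475

Open {A, C, D, E}: assign each demand point to its cheapest open site.
  Z1→E 17×3=51, Z2→C 20×5=100, Z3→C 15×12=180, Z4→A 16×2=32, Z5→D 6×2=12, Z6→A 10×3=30, Z7→C 20×2=40
  latency cost 445, fixed 30 → total 475.
Compare {C, D, E}: latency cost 461 + fixed 18 = 479.
Compare {A, B, C, D, E}: latency cost 445 + fixed 38 = 483.
Compare {B, C, D, E}: latency cost 461 + fixed 26 = 487.
All other subsets cost ≥ 479. Minimum total cost: 475.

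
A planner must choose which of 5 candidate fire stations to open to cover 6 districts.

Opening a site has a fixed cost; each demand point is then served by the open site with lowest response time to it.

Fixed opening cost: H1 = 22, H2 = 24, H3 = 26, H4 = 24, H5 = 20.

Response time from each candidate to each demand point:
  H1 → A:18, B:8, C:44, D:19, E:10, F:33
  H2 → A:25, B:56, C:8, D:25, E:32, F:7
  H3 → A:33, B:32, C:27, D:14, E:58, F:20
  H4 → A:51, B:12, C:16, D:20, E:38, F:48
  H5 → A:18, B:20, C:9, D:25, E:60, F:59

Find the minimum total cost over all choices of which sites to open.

116

Open {H1, H2}: assign each demand point to its cheapest open site.
  A→H1 18, B→H1 8, C→H2 8, D→H1 19, E→H1 10, F→H2 7
  response time 70, fixed 46 → total 116.
Compare {H1, H2, H5}: response time 70 + fixed 66 = 136.
Compare {H1, H2, H3}: response time 65 + fixed 72 = 137.
Compare {H1, H5}: response time 97 + fixed 42 = 139.
All other subsets cost ≥ 136. Minimum total cost: 116.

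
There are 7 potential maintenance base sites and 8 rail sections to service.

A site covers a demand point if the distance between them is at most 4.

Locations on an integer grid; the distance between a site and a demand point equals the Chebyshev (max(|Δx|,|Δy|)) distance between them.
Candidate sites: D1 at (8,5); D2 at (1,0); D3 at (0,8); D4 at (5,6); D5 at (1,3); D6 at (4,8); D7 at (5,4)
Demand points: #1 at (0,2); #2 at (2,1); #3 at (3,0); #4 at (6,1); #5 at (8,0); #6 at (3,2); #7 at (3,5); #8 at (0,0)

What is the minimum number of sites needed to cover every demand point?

Coverage sets (demand points within 4 of each site):
  D1: {#4}
  D2: {#1, #2, #3, #6, #8}
  D3: {#7}
  D4: {#6, #7}
  D5: {#1, #2, #3, #6, #7, #8}
  D6: {#7}
  D7: {#2, #3, #4, #5, #6, #7}
No single site covers all 8 demand points.
But {D2, D7} covers everything, so the minimum is 2.

2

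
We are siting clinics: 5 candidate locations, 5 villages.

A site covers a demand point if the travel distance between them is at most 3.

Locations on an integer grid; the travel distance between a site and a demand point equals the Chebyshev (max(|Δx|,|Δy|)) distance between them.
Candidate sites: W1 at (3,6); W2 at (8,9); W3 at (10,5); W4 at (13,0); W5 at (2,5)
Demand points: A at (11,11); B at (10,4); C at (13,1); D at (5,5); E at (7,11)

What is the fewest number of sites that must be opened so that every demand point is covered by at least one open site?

Coverage sets (demand points within 3 of each site):
  W1: {D}
  W2: {A, E}
  W3: {B}
  W4: {C}
  W5: {D}
No 3 sites suffice: every size-3 union leaves at least one demand point uncovered.
But {W1, W2, W3, W4} covers everything, so the minimum is 4.

4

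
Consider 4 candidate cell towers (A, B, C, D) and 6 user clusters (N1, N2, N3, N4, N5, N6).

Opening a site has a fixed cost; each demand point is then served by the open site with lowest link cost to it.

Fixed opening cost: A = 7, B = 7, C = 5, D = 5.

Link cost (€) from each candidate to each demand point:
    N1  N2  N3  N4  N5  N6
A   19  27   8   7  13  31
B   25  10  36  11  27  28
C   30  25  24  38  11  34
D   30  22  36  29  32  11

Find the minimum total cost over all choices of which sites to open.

87

Open {A, B, D}: assign each demand point to its cheapest open site.
  N1→A 19, N2→B 10, N3→A 8, N4→A 7, N5→A 13, N6→D 11
  link cost 68, fixed 19 → total 87.
Compare {A, B, C, D}: link cost 66 + fixed 24 = 90.
Compare {A, D}: link cost 80 + fixed 12 = 92.
Compare {A, C, D}: link cost 78 + fixed 17 = 95.
All other subsets cost ≥ 90. Minimum total cost: 87.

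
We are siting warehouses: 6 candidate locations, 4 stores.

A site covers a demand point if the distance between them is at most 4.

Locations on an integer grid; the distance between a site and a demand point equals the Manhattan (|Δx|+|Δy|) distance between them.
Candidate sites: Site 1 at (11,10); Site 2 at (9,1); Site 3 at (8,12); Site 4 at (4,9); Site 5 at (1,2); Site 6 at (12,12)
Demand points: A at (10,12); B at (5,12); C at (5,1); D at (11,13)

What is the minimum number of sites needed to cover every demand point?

Coverage sets (demand points within 4 of each site):
  Site 1: {A, D}
  Site 2: {C}
  Site 3: {A, B, D}
  Site 4: {B}
  Site 5: {}
  Site 6: {A, D}
No single site covers all 4 demand points.
But {Site 2, Site 3} covers everything, so the minimum is 2.

2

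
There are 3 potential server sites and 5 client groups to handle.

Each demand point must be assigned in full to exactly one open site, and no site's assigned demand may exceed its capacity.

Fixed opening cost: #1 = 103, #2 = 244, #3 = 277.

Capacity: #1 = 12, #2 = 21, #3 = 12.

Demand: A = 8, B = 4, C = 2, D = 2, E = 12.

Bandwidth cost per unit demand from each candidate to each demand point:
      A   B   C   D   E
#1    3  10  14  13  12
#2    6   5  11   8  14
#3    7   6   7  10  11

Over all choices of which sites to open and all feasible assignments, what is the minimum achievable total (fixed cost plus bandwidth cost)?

597

Open {#1, #2}; cheapest assignment that respects the capacities:
  #1 (cap 12, load 12): E — cost 12×12 = 144
  #2 (cap 21, load 16): A, B, C, D — cost 8×6 + 4×5 + 2×11 + 2×8 = 106
  Shipping 250, fixed 347 → total 597.
  Any other capacity-feasible assignment to {#1, #2} ships for at least 250.
Compare {#2, #3}: its best feasible assignment gives total 759.
Compare {#1, #2, #3}: its best feasible assignment gives total 838.
Every other set of open sites that can feasibly serve all demand totals ≥ 759 even under its best assignment. Minimum: 597.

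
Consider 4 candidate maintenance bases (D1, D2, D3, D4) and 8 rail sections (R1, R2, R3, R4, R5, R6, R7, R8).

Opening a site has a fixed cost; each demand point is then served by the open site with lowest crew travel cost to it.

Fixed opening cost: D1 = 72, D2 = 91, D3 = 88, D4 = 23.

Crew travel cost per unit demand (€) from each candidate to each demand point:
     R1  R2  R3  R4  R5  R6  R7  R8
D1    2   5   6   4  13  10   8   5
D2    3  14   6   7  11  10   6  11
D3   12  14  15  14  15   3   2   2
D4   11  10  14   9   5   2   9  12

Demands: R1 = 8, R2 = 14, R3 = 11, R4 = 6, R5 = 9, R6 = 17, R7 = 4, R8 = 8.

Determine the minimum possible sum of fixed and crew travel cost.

Open {D1, D4}: assign each demand point to its cheapest open site.
  R1→D1 8×2=16, R2→D1 14×5=70, R3→D1 11×6=66, R4→D1 6×4=24, R5→D4 9×5=45, R6→D4 17×2=34, R7→D1 4×8=32, R8→D1 8×5=40
  crew travel cost 327, fixed 95 → total 422.
Compare {D1, D3, D4}: crew travel cost 279 + fixed 183 = 462.
Compare {D1, D2, D4}: crew travel cost 319 + fixed 186 = 505.
Compare {D1, D3}: crew travel cost 368 + fixed 160 = 528.
All other subsets cost ≥ 462. Minimum total cost: 422.

422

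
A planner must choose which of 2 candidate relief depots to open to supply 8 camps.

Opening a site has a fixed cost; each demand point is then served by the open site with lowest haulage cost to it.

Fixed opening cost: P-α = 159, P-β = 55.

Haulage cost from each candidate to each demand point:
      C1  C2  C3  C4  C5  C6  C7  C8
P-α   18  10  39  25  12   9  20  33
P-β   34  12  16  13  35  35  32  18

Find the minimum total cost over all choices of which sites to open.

Open {P-β}: assign each demand point to its cheapest open site.
  C1→P-β 34, C2→P-β 12, C3→P-β 16, C4→P-β 13, C5→P-β 35, C6→P-β 35, C7→P-β 32, C8→P-β 18
  haulage cost 195, fixed 55 → total 250.
Compare {P-α}: haulage cost 166 + fixed 159 = 325.
Compare {P-α, P-β}: haulage cost 116 + fixed 214 = 330.

250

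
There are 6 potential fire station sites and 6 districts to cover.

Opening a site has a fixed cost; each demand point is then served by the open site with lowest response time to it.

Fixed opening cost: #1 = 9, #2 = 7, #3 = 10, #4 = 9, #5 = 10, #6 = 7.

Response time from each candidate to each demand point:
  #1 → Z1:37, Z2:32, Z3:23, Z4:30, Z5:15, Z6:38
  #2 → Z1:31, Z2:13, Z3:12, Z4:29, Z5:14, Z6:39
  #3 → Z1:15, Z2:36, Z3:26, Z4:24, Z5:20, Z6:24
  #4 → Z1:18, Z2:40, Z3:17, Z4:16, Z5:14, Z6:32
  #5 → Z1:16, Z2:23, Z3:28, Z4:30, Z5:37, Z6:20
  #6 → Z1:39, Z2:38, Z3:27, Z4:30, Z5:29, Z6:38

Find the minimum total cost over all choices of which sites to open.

117

Open {#2, #4, #5}: assign each demand point to its cheapest open site.
  Z1→#5 16, Z2→#2 13, Z3→#2 12, Z4→#4 16, Z5→#2 14, Z6→#5 20
  response time 91, fixed 26 → total 117.
Compare {#2, #3}: response time 102 + fixed 17 = 119.
Compare {#2, #3, #4}: response time 94 + fixed 26 = 120.
Compare {#2, #4}: response time 105 + fixed 16 = 121.
All other subsets cost ≥ 119. Minimum total cost: 117.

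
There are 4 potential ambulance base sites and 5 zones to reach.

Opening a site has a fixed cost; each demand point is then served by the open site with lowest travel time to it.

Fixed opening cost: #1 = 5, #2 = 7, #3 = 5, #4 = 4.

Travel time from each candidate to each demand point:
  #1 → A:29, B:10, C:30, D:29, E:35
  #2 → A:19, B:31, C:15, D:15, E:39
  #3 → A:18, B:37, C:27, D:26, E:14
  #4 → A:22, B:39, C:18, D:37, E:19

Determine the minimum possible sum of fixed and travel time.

89

Open {#1, #2, #3}: assign each demand point to its cheapest open site.
  A→#3 18, B→#1 10, C→#2 15, D→#2 15, E→#3 14
  travel time 72, fixed 17 → total 89.
Compare {#1, #2, #3, #4}: travel time 72 + fixed 21 = 93.
Compare {#1, #2, #4}: travel time 78 + fixed 16 = 94.
Compare {#1, #3, #4}: travel time 86 + fixed 14 = 100.
All other subsets cost ≥ 93. Minimum total cost: 89.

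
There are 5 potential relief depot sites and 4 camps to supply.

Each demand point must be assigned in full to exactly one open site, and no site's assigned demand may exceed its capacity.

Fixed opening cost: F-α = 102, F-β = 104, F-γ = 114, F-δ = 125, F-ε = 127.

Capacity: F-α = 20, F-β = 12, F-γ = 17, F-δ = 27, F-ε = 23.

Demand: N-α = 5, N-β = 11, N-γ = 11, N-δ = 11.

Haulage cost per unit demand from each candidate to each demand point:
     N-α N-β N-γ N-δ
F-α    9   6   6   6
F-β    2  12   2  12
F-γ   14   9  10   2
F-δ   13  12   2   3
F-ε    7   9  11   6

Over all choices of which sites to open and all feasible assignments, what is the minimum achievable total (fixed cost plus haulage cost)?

Open {F-α, F-δ}; cheapest assignment that respects the capacities:
  F-α (cap 20, load 16): N-α, N-β — cost 5×9 + 11×6 = 111
  F-δ (cap 27, load 22): N-γ, N-δ — cost 11×2 + 11×3 = 55
  Shipping 166, fixed 227 → total 393.
  Any other capacity-feasible assignment to {F-α, F-δ} ships for at least 166.
Compare {F-δ, F-ε}: its best feasible assignment gives total 441.
Compare {F-γ, F-δ}: its best feasible assignment gives total 458.
Every other set of open sites that can feasibly serve all demand totals ≥ 441 even under its best assignment. Minimum: 393.

393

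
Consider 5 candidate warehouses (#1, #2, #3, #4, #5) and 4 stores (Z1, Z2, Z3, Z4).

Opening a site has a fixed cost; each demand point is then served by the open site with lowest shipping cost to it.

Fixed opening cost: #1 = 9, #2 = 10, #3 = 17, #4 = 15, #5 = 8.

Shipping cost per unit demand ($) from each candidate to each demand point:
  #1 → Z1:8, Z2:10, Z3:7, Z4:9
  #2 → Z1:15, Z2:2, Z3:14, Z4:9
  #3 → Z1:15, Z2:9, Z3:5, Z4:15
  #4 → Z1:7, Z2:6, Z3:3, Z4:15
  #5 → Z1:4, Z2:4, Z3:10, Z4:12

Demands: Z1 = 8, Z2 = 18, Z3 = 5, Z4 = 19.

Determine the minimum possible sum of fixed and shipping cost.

287

Open {#2, #4, #5}: assign each demand point to its cheapest open site.
  Z1→#5 8×4=32, Z2→#2 18×2=36, Z3→#4 5×3=15, Z4→#2 19×9=171
  shipping cost 254, fixed 33 → total 287.
Compare {#1, #2, #4, #5}: shipping cost 254 + fixed 42 = 296.
Compare {#2, #3, #5}: shipping cost 264 + fixed 35 = 299.
Compare {#1, #2, #5}: shipping cost 274 + fixed 27 = 301.
All other subsets cost ≥ 296. Minimum total cost: 287.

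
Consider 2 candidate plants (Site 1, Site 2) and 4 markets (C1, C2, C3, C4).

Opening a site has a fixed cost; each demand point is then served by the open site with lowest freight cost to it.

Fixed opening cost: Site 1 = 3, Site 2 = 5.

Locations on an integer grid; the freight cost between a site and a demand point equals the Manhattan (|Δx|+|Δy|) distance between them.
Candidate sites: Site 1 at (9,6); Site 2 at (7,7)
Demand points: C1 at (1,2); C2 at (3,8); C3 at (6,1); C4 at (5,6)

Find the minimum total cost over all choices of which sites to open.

31

Open {Site 2}: assign each demand point to its cheapest open site.
  C1→Site 2 11, C2→Site 2 5, C3→Site 2 7, C4→Site 2 3
  freight cost 26, fixed 5 → total 31.
Compare {Site 1, Site 2}: freight cost 26 + fixed 8 = 34.
Compare {Site 1}: freight cost 32 + fixed 3 = 35.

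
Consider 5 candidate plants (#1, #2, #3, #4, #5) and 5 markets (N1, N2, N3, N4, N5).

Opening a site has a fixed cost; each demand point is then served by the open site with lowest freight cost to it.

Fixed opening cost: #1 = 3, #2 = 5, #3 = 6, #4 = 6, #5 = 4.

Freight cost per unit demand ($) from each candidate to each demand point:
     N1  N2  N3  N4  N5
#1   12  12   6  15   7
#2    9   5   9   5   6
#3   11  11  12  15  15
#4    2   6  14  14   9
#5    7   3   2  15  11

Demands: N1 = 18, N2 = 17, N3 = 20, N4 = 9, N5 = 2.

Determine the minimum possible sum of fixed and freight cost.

Open {#2, #4, #5}: assign each demand point to its cheapest open site.
  N1→#4 18×2=36, N2→#5 17×3=51, N3→#5 20×2=40, N4→#2 9×5=45, N5→#2 2×6=12
  freight cost 184, fixed 15 → total 199.
Compare {#1, #2, #4, #5}: freight cost 184 + fixed 18 = 202.
Compare {#2, #3, #4, #5}: freight cost 184 + fixed 21 = 205.
Compare {#1, #2, #3, #4, #5}: freight cost 184 + fixed 24 = 208.
All other subsets cost ≥ 202. Minimum total cost: 199.

199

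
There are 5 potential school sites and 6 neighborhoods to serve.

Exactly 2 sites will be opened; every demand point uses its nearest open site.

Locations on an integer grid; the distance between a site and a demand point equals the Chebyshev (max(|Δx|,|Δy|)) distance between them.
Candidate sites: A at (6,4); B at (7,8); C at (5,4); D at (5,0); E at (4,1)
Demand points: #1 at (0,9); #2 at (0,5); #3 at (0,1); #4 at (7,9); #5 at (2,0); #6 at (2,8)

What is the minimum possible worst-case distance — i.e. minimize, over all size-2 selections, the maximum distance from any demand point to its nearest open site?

Open {A, C}.
  Farthest demand point is #1 at distance 5 (to C); all others are ≤ 5.
With {B, C} the worst case is 5.
With {C, D} the worst case is 5.
No size-2 selection achieves below 5.

5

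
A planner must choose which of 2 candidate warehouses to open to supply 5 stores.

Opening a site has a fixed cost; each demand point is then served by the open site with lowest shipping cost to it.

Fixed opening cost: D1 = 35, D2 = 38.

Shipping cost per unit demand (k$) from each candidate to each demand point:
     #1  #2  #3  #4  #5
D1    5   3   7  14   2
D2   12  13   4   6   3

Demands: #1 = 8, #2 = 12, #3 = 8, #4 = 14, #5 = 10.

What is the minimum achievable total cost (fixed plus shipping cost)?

285

Open {D1, D2}: assign each demand point to its cheapest open site.
  #1→D1 8×5=40, #2→D1 12×3=36, #3→D2 8×4=32, #4→D2 14×6=84, #5→D1 10×2=20
  shipping cost 212, fixed 73 → total 285.
Compare {D1}: shipping cost 348 + fixed 35 = 383.
Compare {D2}: shipping cost 398 + fixed 38 = 436.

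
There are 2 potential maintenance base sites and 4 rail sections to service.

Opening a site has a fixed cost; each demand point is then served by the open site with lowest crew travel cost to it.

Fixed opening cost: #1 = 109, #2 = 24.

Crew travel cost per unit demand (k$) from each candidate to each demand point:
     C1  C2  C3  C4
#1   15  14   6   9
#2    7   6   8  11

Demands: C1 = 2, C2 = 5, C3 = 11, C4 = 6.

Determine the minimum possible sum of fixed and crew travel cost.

Open {#2}: assign each demand point to its cheapest open site.
  C1→#2 2×7=14, C2→#2 5×6=30, C3→#2 11×8=88, C4→#2 6×11=66
  crew travel cost 198, fixed 24 → total 222.
Compare {#1, #2}: crew travel cost 164 + fixed 133 = 297.
Compare {#1}: crew travel cost 220 + fixed 109 = 329.

222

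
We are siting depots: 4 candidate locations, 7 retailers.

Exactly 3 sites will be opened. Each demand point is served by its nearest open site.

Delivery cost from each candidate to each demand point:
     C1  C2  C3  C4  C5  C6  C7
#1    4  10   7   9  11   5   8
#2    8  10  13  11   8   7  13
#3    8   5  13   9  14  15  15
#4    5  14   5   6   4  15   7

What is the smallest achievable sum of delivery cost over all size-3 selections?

36

Open {#1, #3, #4}.
  C1→#1 4, C2→#3 5, C3→#4 5, C4→#4 6, C5→#4 4, C6→#1 5, C7→#4 7  ⇒ total 36.
Compare {#2, #3, #4}: total 39.
Compare {#1, #2, #4}: total 41.
No size-3 selection does better; minimum is 36.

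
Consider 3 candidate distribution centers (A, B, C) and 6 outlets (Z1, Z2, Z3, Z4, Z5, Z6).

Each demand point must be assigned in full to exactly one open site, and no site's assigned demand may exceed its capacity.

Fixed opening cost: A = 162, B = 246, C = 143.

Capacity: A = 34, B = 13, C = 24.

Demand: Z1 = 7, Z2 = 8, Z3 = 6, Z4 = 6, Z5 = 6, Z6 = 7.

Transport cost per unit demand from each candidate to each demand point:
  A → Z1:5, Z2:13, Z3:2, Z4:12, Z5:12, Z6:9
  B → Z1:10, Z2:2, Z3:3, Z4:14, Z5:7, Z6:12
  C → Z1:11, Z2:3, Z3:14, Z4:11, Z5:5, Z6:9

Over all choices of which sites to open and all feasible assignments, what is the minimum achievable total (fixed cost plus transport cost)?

535

Open {A, C}; cheapest assignment that respects the capacities:
  A (cap 34, load 20): Z1, Z3, Z6 — cost 7×5 + 6×2 + 7×9 = 110
  C (cap 24, load 20): Z2, Z4, Z5 — cost 8×3 + 6×11 + 6×5 = 120
  Shipping 230, fixed 305 → total 535.
  Any other capacity-feasible assignment to {A, C} ships for at least 230.
Compare {A, B}: its best feasible assignment gives total 678.
Compare {A, B, C}: its best feasible assignment gives total 773.
Every other set of open sites that can feasibly serve all demand totals ≥ 678 even under its best assignment. Minimum: 535.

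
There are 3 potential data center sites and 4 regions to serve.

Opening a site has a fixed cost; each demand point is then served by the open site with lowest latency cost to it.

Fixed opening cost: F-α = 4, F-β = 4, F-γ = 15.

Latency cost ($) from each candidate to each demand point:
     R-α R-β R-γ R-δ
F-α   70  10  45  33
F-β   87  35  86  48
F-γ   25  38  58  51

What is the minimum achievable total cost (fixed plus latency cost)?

Open {F-α, F-γ}: assign each demand point to its cheapest open site.
  R-α→F-γ 25, R-β→F-α 10, R-γ→F-α 45, R-δ→F-α 33
  latency cost 113, fixed 19 → total 132.
Compare {F-α, F-β, F-γ}: latency cost 113 + fixed 23 = 136.
Compare {F-α}: latency cost 158 + fixed 4 = 162.
Compare {F-α, F-β}: latency cost 158 + fixed 8 = 166.
All other subsets cost ≥ 136. Minimum total cost: 132.

132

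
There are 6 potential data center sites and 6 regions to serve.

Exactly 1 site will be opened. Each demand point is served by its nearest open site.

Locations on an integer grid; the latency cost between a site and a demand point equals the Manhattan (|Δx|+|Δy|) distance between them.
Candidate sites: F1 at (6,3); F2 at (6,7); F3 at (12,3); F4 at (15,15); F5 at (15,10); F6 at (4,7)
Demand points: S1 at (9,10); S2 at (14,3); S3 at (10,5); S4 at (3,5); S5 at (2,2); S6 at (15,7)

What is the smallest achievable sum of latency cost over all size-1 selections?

45

Open {F3}.
  S1→F3 10, S2→F3 2, S3→F3 4, S4→F3 11, S5→F3 11, S6→F3 7  ⇒ total 45.
Compare {F1}: total 47.
Compare {F2}: total 47.
No size-1 selection does better; minimum is 45.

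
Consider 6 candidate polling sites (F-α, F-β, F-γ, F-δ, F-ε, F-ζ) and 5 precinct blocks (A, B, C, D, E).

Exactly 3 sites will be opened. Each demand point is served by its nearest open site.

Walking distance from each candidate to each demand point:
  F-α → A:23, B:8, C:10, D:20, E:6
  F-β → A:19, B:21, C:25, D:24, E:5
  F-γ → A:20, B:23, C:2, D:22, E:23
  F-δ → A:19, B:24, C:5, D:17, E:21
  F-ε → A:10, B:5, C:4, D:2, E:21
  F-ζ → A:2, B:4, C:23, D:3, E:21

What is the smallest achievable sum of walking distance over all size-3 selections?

16

Open {F-β, F-γ, F-ζ}.
  A→F-ζ 2, B→F-ζ 4, C→F-γ 2, D→F-ζ 3, E→F-β 5  ⇒ total 16.
Compare {F-α, F-γ, F-ζ}: total 17.
Compare {F-β, F-ε, F-ζ}: total 17.
No size-3 selection does better; minimum is 16.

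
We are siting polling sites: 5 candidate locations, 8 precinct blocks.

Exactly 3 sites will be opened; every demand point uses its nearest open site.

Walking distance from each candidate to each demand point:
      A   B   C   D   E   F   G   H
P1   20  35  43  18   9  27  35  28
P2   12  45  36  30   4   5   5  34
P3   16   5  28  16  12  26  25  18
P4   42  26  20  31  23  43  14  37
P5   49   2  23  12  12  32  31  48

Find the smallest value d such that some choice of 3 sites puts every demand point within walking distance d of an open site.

Open {P2, P3, P4}.
  Farthest demand point is C at walking distance 20 (to P4); all others are ≤ 20.
With {P2, P3, P5} the worst case is 23.
With {P1, P3, P4} the worst case is 26.
No size-3 selection achieves below 20.

20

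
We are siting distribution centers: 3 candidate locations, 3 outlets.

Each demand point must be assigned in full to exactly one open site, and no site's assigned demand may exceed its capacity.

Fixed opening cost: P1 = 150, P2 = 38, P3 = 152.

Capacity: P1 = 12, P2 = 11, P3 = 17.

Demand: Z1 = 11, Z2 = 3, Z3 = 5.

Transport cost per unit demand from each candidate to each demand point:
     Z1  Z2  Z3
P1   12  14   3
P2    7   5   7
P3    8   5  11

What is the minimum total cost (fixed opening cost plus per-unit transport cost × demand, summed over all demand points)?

322

Open {P1, P2}; cheapest assignment that respects the capacities:
  P1 (cap 12, load 8): Z2, Z3 — cost 3×14 + 5×3 = 57
  P2 (cap 11, load 11): Z1 — cost 11×7 = 77
  Shipping 134, fixed 188 → total 322.
  Any other capacity-feasible assignment to {P1, P2} ships for at least 134.
Compare {P2, P3}: its best feasible assignment gives total 328.
Compare {P1, P3}: its best feasible assignment gives total 420.
Every other set of open sites that can feasibly serve all demand totals ≥ 328 even under its best assignment. Minimum: 322.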